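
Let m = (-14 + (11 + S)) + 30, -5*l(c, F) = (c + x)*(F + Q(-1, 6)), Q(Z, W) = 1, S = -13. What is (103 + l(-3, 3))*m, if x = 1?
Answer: 7322/5 ≈ 1464.4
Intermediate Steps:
l(c, F) = -(1 + F)*(1 + c)/5 (l(c, F) = -(c + 1)*(F + 1)/5 = -(1 + c)*(1 + F)/5 = -(1 + F)*(1 + c)/5)
m = 14 (m = (-14 + (11 - 13)) + 30 = (-14 - 2) + 30 = -16 + 30 = 14)
(103 + l(-3, 3))*m = (103 + (-⅕ - ⅕*3 - ⅕*(-3) - ⅕*3*(-3)))*14 = (103 + (-⅕ - ⅗ + ⅗ + 9/5))*14 = (103 + 8/5)*14 = (523/5)*14 = 7322/5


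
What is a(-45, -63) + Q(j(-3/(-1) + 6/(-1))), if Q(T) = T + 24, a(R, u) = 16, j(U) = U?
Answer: 37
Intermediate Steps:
Q(T) = 24 + T
a(-45, -63) + Q(j(-3/(-1) + 6/(-1))) = 16 + (24 + (-3/(-1) + 6/(-1))) = 16 + (24 + (-3*(-1) + 6*(-1))) = 16 + (24 + (3 - 6)) = 16 + (24 - 3) = 16 + 21 = 37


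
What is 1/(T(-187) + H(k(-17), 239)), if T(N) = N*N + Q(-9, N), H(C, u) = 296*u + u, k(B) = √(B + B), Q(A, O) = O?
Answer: 1/105765 ≈ 9.4549e-6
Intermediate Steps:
k(B) = √2*√B (k(B) = √(2*B) = √2*√B)
H(C, u) = 297*u
T(N) = N + N² (T(N) = N*N + N = N² + N = N + N²)
1/(T(-187) + H(k(-17), 239)) = 1/(-187*(1 - 187) + 297*239) = 1/(-187*(-186) + 70983) = 1/(34782 + 70983) = 1/105765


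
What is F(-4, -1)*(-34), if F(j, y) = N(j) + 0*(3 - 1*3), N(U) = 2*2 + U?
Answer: 0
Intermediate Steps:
N(U) = 4 + U
F(j, y) = 4 + j (F(j, y) = (4 + j) + 0*(3 - 1*3) = (4 + j) + 0*(3 - 3) = (4 + j) + 0*0 = (4 + j) + 0 = 4 + j)
F(-4, -1)*(-34) = (4 - 4)*(-34) = 0*(-34) = 0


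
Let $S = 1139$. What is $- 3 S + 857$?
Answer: $-2560$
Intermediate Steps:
$- 3 S + 857 = \left(-3\right) 1139 + 857 = -3417 + 857 = -2560$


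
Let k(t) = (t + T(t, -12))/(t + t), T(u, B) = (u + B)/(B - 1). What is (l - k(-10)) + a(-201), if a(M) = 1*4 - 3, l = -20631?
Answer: -1340977/65 ≈ -20630.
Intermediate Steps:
T(u, B) = (B + u)/(-1 + B)
k(t) = (12/13 + 12*t/13)/(2*t) (k(t) = (t + (-12 + t)/(-1 - 12))/(t + t) = (t + (-12 + t)/(-13))/((2*t)) = (t - (-12 + t)/13)*(1/(2*t)) = (t + (12/13 - t/13))*(1/(2*t)) = (12/13 + 12*t/13)*(1/(2*t)) = (12/13 + 12*t/13)/(2*t))
a(M) = 1 (a(M) = 4 - 3 = 1)
(l - k(-10)) + a(-201) = (-20631 - 6*(1 - 10)/(13*(-10))) + 1 = (-20631 - 6*(-1)*(-9)/(13*10)) + 1 = (-20631 - 1*27/65) + 1 = (-20631 - 27/65) + 1 = -1341042/65 + 1 = -1340977/65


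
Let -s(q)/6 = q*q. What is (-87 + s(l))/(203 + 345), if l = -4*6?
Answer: -3543/548 ≈ -6.4653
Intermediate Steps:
l = -24
s(q) = -6*q**2 (s(q) = -6*q*q = -6*q**2)
(-87 + s(l))/(203 + 345) = (-87 - 6*(-24)**2)/(203 + 345) = (-87 - 6*576)/548 = (-87 - 3456)*(1/548) = -3543*1/548 = -3543/548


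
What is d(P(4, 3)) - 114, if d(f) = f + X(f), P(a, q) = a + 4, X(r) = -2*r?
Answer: -122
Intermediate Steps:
P(a, q) = 4 + a
d(f) = -f (d(f) = f - 2*f = -f)
d(P(4, 3)) - 114 = -(4 + 4) - 114 = -1*8 - 114 = -8 - 114 = -122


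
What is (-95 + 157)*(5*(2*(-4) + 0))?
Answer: -2480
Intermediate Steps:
(-95 + 157)*(5*(2*(-4) + 0)) = 62*(5*(-8 + 0)) = 62*(5*(-8)) = 62*(-40) = -2480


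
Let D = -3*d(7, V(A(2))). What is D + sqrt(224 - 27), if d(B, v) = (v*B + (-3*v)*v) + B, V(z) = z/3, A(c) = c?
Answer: -31 + sqrt(197) ≈ -16.964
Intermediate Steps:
V(z) = z/3 (V(z) = z*(1/3) = z/3)
d(B, v) = B - 3*v**2 + B*v (d(B, v) = (B*v - 3*v**2) + B = (-3*v**2 + B*v) + B = B - 3*v**2 + B*v)
D = -31 (D = -3*(7 - 3*((1/3)*2)**2 + 7*((1/3)*2)) = -3*(7 - 3*(2/3)**2 + 7*(2/3)) = -3*(7 - 3*4/9 + 14/3) = -3*(7 - 4/3 + 14/3) = -3*31/3 = -31)
D + sqrt(224 - 27) = -31 + sqrt(224 - 27) = -31 + sqrt(197)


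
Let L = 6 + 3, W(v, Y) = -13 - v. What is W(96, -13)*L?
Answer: -981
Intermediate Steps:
L = 9
W(96, -13)*L = (-13 - 1*96)*9 = (-13 - 96)*9 = -109*9 = -981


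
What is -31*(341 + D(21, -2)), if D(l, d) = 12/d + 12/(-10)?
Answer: -51739/5 ≈ -10348.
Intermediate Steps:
D(l, d) = -6/5 + 12/d (D(l, d) = 12/d + 12*(-1/10) = 12/d - 6/5 = -6/5 + 12/d)
-31*(341 + D(21, -2)) = -31*(341 + (-6/5 + 12/(-2))) = -31*(341 + (-6/5 + 12*(-1/2))) = -31*(341 + (-6/5 - 6)) = -31*(341 - 36/5) = -31*1669/5 = -51739/5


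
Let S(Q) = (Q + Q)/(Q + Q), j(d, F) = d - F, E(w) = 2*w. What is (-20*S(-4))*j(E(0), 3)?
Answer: 60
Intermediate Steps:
S(Q) = 1 (S(Q) = (2*Q)/((2*Q)) = (2*Q)*(1/(2*Q)) = 1)
(-20*S(-4))*j(E(0), 3) = (-20*1)*(2*0 - 1*3) = -20*(0 - 3) = -20*(-3) = 60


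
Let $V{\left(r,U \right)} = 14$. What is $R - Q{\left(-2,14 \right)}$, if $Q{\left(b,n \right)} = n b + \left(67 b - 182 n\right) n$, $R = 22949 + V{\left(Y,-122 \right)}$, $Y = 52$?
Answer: $60539$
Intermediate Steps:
$R = 22963$ ($R = 22949 + 14 = 22963$)
$Q{\left(b,n \right)} = b n + n \left(- 182 n + 67 b\right)$ ($Q{\left(b,n \right)} = b n + \left(- 182 n + 67 b\right) n = b n + n \left(- 182 n + 67 b\right)$)
$R - Q{\left(-2,14 \right)} = 22963 - 2 \cdot 14 \left(\left(-91\right) 14 + 34 \left(-2\right)\right) = 22963 - 2 \cdot 14 \left(-1274 - 68\right) = 22963 - 2 \cdot 14 \left(-1342\right) = 22963 - -37576 = 22963 + 37576 = 60539$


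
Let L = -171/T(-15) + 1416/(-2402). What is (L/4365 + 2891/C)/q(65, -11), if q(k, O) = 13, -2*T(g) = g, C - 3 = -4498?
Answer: -1697993929/34037510975 ≈ -0.049886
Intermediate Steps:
C = -4495 (C = 3 - 4498 = -4495)
T(g) = -g/2
L = -140454/6005 (L = -171/((-1/2*(-15))) + 1416/(-2402) = -171/15/2 + 1416*(-1/2402) = -171*2/15 - 708/1201 = -114/5 - 708/1201 = -140454/6005 ≈ -23.389)
(L/4365 + 2891/C)/q(65, -11) = (-140454/6005/4365 + 2891/(-4495))/13 = (-140454/6005*1/4365 + 2891*(-1/4495))*(1/13) = (-15606/2912425 - 2891/4495)*(1/13) = -1697993929/2618270075*1/13 = -1697993929/34037510975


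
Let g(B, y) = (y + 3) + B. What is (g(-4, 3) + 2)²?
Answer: 16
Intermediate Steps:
g(B, y) = 3 + B + y (g(B, y) = (3 + y) + B = 3 + B + y)
(g(-4, 3) + 2)² = ((3 - 4 + 3) + 2)² = (2 + 2)² = 4² = 16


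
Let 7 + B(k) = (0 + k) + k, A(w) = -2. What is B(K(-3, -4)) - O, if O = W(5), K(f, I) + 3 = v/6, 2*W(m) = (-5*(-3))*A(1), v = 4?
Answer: 10/3 ≈ 3.3333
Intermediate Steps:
W(m) = -15 (W(m) = (-5*(-3)*(-2))/2 = (15*(-2))/2 = (½)*(-30) = -15)
K(f, I) = -7/3 (K(f, I) = -3 + 4/6 = -3 + 4*(⅙) = -3 + ⅔ = -7/3)
B(k) = -7 + 2*k (B(k) = -7 + ((0 + k) + k) = -7 + (k + k) = -7 + 2*k)
O = -15
B(K(-3, -4)) - O = (-7 + 2*(-7/3)) - 1*(-15) = (-7 - 14/3) + 15 = -35/3 + 15 = 10/3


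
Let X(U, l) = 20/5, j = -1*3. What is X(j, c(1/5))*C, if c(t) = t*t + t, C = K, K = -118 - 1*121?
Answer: -956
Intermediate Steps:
K = -239 (K = -118 - 121 = -239)
j = -3
C = -239
c(t) = t + t**2 (c(t) = t**2 + t = t + t**2)
X(U, l) = 4 (X(U, l) = 20*(1/5) = 4)
X(j, c(1/5))*C = 4*(-239) = -956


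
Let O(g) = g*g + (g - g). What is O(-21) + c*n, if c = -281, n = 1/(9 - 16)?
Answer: 3368/7 ≈ 481.14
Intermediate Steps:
n = -1/7 (n = 1/(-7) = -1/7 ≈ -0.14286)
O(g) = g**2 (O(g) = g**2 + 0 = g**2)
O(-21) + c*n = (-21)**2 - 281*(-1/7) = 441 + 281/7 = 3368/7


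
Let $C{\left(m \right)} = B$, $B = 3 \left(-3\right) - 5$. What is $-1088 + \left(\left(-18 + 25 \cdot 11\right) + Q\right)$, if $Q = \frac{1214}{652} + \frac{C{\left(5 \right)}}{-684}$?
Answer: $- \frac{23109994}{27873} \approx -829.12$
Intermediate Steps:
$B = -14$ ($B = -9 - 5 = -14$)
$C{\left(m \right)} = -14$
$Q = \frac{52469}{27873}$ ($Q = \frac{1214}{652} - \frac{14}{-684} = 1214 \cdot \frac{1}{652} - - \frac{7}{342} = \frac{607}{326} + \frac{7}{342} = \frac{52469}{27873} \approx 1.8824$)
$-1088 + \left(\left(-18 + 25 \cdot 11\right) + Q\right) = -1088 + \left(\left(-18 + 25 \cdot 11\right) + \frac{52469}{27873}\right) = -1088 + \left(\left(-18 + 275\right) + \frac{52469}{27873}\right) = -1088 + \left(257 + \frac{52469}{27873}\right) = -1088 + \frac{7215830}{27873} = - \frac{23109994}{27873}$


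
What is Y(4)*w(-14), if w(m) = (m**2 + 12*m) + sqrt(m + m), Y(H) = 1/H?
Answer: 7 + I*sqrt(7)/2 ≈ 7.0 + 1.3229*I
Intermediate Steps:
w(m) = m**2 + 12*m + sqrt(2)*sqrt(m) (w(m) = (m**2 + 12*m) + sqrt(2*m) = (m**2 + 12*m) + sqrt(2)*sqrt(m) = m**2 + 12*m + sqrt(2)*sqrt(m))
Y(4)*w(-14) = ((-14)**2 + 12*(-14) + sqrt(2)*sqrt(-14))/4 = (196 - 168 + sqrt(2)*(I*sqrt(14)))/4 = (196 - 168 + 2*I*sqrt(7))/4 = (28 + 2*I*sqrt(7))/4 = 7 + I*sqrt(7)/2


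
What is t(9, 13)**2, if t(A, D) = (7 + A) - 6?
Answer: 100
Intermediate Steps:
t(A, D) = 1 + A
t(9, 13)**2 = (1 + 9)**2 = 10**2 = 100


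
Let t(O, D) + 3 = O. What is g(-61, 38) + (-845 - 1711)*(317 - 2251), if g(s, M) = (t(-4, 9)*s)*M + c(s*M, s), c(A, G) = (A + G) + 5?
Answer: 4957156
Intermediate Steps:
t(O, D) = -3 + O
c(A, G) = 5 + A + G
g(s, M) = 5 + s - 6*M*s (g(s, M) = ((-3 - 4)*s)*M + (5 + s*M + s) = (-7*s)*M + (5 + M*s + s) = -7*M*s + (5 + s + M*s) = 5 + s - 6*M*s)
g(-61, 38) + (-845 - 1711)*(317 - 2251) = (5 - 61 - 6*38*(-61)) + (-845 - 1711)*(317 - 2251) = (5 - 61 + 13908) - 2556*(-1934) = 13852 + 4943304 = 4957156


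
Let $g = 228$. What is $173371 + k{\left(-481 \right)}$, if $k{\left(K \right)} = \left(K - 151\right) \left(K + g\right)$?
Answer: $333267$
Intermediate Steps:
$k{\left(K \right)} = \left(-151 + K\right) \left(228 + K\right)$ ($k{\left(K \right)} = \left(K - 151\right) \left(K + 228\right) = \left(-151 + K\right) \left(228 + K\right)$)
$173371 + k{\left(-481 \right)} = 173371 + \left(-34428 + \left(-481\right)^{2} + 77 \left(-481\right)\right) = 173371 - -159896 = 173371 + 159896 = 333267$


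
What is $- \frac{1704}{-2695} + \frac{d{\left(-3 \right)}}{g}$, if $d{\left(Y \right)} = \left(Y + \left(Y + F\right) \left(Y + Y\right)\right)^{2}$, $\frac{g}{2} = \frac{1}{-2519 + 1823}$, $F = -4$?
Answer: $- \frac{1426483356}{2695} \approx -5.2931 \cdot 10^{5}$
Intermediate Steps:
$g = - \frac{1}{348}$ ($g = \frac{2}{-2519 + 1823} = \frac{2}{-696} = 2 \left(- \frac{1}{696}\right) = - \frac{1}{348} \approx -0.0028736$)
$d{\left(Y \right)} = \left(Y + 2 Y \left(-4 + Y\right)\right)^{2}$ ($d{\left(Y \right)} = \left(Y + \left(Y - 4\right) \left(Y + Y\right)\right)^{2} = \left(Y + \left(-4 + Y\right) 2 Y\right)^{2} = \left(Y + 2 Y \left(-4 + Y\right)\right)^{2}$)
$- \frac{1704}{-2695} + \frac{d{\left(-3 \right)}}{g} = - \frac{1704}{-2695} + \frac{\left(-3\right)^{2} \left(-7 + 2 \left(-3\right)\right)^{2}}{- \frac{1}{348}} = \left(-1704\right) \left(- \frac{1}{2695}\right) + 9 \left(-7 - 6\right)^{2} \left(-348\right) = \frac{1704}{2695} + 9 \left(-13\right)^{2} \left(-348\right) = \frac{1704}{2695} + 9 \cdot 169 \left(-348\right) = \frac{1704}{2695} + 1521 \left(-348\right) = \frac{1704}{2695} - 529308 = - \frac{1426483356}{2695}$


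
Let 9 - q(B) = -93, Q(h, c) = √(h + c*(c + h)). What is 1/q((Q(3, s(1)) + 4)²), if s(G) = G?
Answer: 1/102 ≈ 0.0098039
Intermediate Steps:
q(B) = 102 (q(B) = 9 - 1*(-93) = 9 + 93 = 102)
1/q((Q(3, s(1)) + 4)²) = 1/102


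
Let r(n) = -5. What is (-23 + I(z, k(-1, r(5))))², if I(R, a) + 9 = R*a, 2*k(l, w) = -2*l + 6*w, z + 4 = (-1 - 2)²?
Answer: 10404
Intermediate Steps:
z = 5 (z = -4 + (-1 - 2)² = -4 + (-3)² = -4 + 9 = 5)
k(l, w) = -l + 3*w (k(l, w) = (-2*l + 6*w)/2 = -l + 3*w)
I(R, a) = -9 + R*a
(-23 + I(z, k(-1, r(5))))² = (-23 + (-9 + 5*(-1*(-1) + 3*(-5))))² = (-23 + (-9 + 5*(1 - 15)))² = (-23 + (-9 + 5*(-14)))² = (-23 + (-9 - 70))² = (-23 - 79)² = (-102)² = 10404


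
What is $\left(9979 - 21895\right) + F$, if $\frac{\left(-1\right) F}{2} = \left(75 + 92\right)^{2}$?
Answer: $-67694$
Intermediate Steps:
$F = -55778$ ($F = - 2 \left(75 + 92\right)^{2} = - 2 \cdot 167^{2} = \left(-2\right) 27889 = -55778$)
$\left(9979 - 21895\right) + F = \left(9979 - 21895\right) - 55778 = -11916 - 55778 = -67694$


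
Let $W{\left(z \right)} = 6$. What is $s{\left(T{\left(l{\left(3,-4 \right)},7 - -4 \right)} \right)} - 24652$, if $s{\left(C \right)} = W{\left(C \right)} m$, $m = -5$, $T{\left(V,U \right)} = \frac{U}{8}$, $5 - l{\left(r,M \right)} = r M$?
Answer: $-24682$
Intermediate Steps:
$l{\left(r,M \right)} = 5 - M r$ ($l{\left(r,M \right)} = 5 - r M = 5 - M r$)
$T{\left(V,U \right)} = \frac{U}{8}$ ($T{\left(V,U \right)} = U \frac{1}{8} = \frac{U}{8}$)
$s{\left(C \right)} = -30$ ($s{\left(C \right)} = 6 \left(-5\right) = -30$)
$s{\left(T{\left(l{\left(3,-4 \right)},7 - -4 \right)} \right)} - 24652 = -30 - 24652 = -24682$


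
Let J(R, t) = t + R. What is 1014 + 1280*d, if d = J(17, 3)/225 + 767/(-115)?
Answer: -1533718/207 ≈ -7409.3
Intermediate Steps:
J(R, t) = R + t
d = -6811/1035 (d = (17 + 3)/225 + 767/(-115) = 20*(1/225) + 767*(-1/115) = 4/45 - 767/115 = -6811/1035 ≈ -6.5807)
1014 + 1280*d = 1014 + 1280*(-6811/1035) = 1014 - 1743616/207 = -1533718/207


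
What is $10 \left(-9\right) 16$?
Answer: $-1440$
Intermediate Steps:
$10 \left(-9\right) 16 = \left(-90\right) 16 = -1440$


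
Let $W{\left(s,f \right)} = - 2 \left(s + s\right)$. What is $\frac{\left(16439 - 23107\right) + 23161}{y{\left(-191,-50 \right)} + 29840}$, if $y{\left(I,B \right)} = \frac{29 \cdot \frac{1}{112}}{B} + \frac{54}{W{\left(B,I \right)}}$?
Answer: $\frac{92360800}{167105483} \approx 0.55271$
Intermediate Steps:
$W{\left(s,f \right)} = - 4 s$ ($W{\left(s,f \right)} = - 2 \cdot 2 s = - 4 s$)
$y{\left(I,B \right)} = - \frac{1483}{112 B}$ ($y{\left(I,B \right)} = \frac{29 \cdot \frac{1}{112}}{B} + \frac{54}{\left(-4\right) B} = \frac{29 \cdot \frac{1}{112}}{B} + 54 \left(- \frac{1}{4 B}\right) = \frac{29}{112 B} - \frac{27}{2 B} = - \frac{1483}{112 B}$)
$\frac{\left(16439 - 23107\right) + 23161}{y{\left(-191,-50 \right)} + 29840} = \frac{\left(16439 - 23107\right) + 23161}{- \frac{1483}{112 \left(-50\right)} + 29840} = \frac{\left(16439 - 23107\right) + 23161}{\left(- \frac{1483}{112}\right) \left(- \frac{1}{50}\right) + 29840} = \frac{-6668 + 23161}{\frac{1483}{5600} + 29840} = \frac{16493}{\frac{167105483}{5600}} = 16493 \cdot \frac{5600}{167105483} = \frac{92360800}{167105483}$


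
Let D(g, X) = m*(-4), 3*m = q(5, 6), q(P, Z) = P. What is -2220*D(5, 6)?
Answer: 14800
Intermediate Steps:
m = 5/3 (m = (1/3)*5 = 5/3 ≈ 1.6667)
D(g, X) = -20/3 (D(g, X) = (5/3)*(-4) = -20/3)
-2220*D(5, 6) = -2220*(-20/3) = 14800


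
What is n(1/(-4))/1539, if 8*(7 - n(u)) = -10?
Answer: 11/2052 ≈ 0.0053606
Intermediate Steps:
n(u) = 33/4 (n(u) = 7 - 1/8*(-10) = 7 + 5/4 = 33/4)
n(1/(-4))/1539 = (33/4)/1539 = (33/4)*(1/1539) = 11/2052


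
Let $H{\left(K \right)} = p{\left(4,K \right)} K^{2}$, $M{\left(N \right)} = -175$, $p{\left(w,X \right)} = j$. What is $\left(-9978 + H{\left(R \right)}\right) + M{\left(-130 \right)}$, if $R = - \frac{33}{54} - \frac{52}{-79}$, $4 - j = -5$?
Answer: $- \frac{2281130939}{224676} \approx -10153.0$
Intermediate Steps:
$j = 9$ ($j = 4 - -5 = 4 + 5 = 9$)
$R = \frac{67}{1422}$ ($R = \left(-33\right) \frac{1}{54} - - \frac{52}{79} = - \frac{11}{18} + \frac{52}{79} = \frac{67}{1422} \approx 0.047117$)
$p{\left(w,X \right)} = 9$
$H{\left(K \right)} = 9 K^{2}$
$\left(-9978 + H{\left(R \right)}\right) + M{\left(-130 \right)} = \left(-9978 + 9 \left(\frac{67}{1422}\right)^{2}\right) - 175 = \left(-9978 + 9 \cdot \frac{4489}{2022084}\right) - 175 = \left(-9978 + \frac{4489}{224676}\right) - 175 = - \frac{2241812639}{224676} - 175 = - \frac{2281130939}{224676}$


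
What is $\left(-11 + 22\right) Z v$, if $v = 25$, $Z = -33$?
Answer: $-9075$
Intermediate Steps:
$\left(-11 + 22\right) Z v = \left(-11 + 22\right) \left(-33\right) 25 = 11 \left(-33\right) 25 = \left(-363\right) 25 = -9075$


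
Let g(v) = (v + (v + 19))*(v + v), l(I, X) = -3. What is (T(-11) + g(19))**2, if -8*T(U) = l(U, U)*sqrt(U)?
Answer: 300259485/64 + 3249*I*sqrt(11)/2 ≈ 4.6916e+6 + 5387.9*I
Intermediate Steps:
T(U) = 3*sqrt(U)/8 (T(U) = -(-3)*sqrt(U)/8 = 3*sqrt(U)/8)
g(v) = 2*v*(19 + 2*v) (g(v) = (v + (19 + v))*(2*v) = (19 + 2*v)*(2*v) = 2*v*(19 + 2*v))
(T(-11) + g(19))**2 = (3*sqrt(-11)/8 + 2*19*(19 + 2*19))**2 = (3*(I*sqrt(11))/8 + 2*19*(19 + 38))**2 = (3*I*sqrt(11)/8 + 2*19*57)**2 = (3*I*sqrt(11)/8 + 2166)**2 = (2166 + 3*I*sqrt(11)/8)**2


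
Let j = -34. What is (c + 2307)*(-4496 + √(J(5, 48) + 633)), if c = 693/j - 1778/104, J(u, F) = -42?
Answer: -2255032868/221 + 2006257*√591/884 ≈ -1.0149e+7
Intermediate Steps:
c = -33131/884 (c = 693/(-34) - 1778/104 = 693*(-1/34) - 1778*1/104 = -693/34 - 889/52 = -33131/884 ≈ -37.479)
(c + 2307)*(-4496 + √(J(5, 48) + 633)) = (-33131/884 + 2307)*(-4496 + √(-42 + 633)) = 2006257*(-4496 + √591)/884 = -2255032868/221 + 2006257*√591/884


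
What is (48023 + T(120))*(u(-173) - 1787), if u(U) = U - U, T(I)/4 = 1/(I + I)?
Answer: -5149027847/60 ≈ -8.5817e+7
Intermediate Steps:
T(I) = 2/I (T(I) = 4/(I + I) = 4/((2*I)) = 4*(1/(2*I)) = 2/I)
u(U) = 0
(48023 + T(120))*(u(-173) - 1787) = (48023 + 2/120)*(0 - 1787) = (48023 + 2*(1/120))*(-1787) = (48023 + 1/60)*(-1787) = (2881381/60)*(-1787) = -5149027847/60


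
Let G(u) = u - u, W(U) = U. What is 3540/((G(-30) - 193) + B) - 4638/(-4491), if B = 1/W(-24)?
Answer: -120022502/6935601 ≈ -17.305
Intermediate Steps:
G(u) = 0
B = -1/24 (B = 1/(-24) = -1/24 ≈ -0.041667)
3540/((G(-30) - 193) + B) - 4638/(-4491) = 3540/((0 - 193) - 1/24) - 4638/(-4491) = 3540/(-193 - 1/24) - 4638*(-1/4491) = 3540/(-4633/24) + 1546/1497 = 3540*(-24/4633) + 1546/1497 = -84960/4633 + 1546/1497 = -120022502/6935601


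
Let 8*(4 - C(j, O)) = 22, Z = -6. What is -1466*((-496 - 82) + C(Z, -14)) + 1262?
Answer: 1693555/2 ≈ 8.4678e+5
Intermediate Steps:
C(j, O) = 5/4 (C(j, O) = 4 - 1/8*22 = 4 - 11/4 = 5/4)
-1466*((-496 - 82) + C(Z, -14)) + 1262 = -1466*((-496 - 82) + 5/4) + 1262 = -1466*(-578 + 5/4) + 1262 = -1466*(-2307/4) + 1262 = 1691031/2 + 1262 = 1693555/2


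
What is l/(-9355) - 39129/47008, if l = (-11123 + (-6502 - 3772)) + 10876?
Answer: 128519373/439759840 ≈ 0.29225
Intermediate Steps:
l = -10521 (l = (-11123 - 10274) + 10876 = -21397 + 10876 = -10521)
l/(-9355) - 39129/47008 = -10521/(-9355) - 39129/47008 = -10521*(-1/9355) - 39129*1/47008 = 10521/9355 - 39129/47008 = 128519373/439759840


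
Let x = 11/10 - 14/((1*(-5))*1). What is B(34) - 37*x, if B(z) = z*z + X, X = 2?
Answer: 10137/10 ≈ 1013.7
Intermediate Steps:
B(z) = 2 + z² (B(z) = z*z + 2 = z² + 2 = 2 + z²)
x = 39/10 (x = 11*(⅒) - 14/((-5*1)) = 11/10 - 14/(-5) = 11/10 - 14*(-⅕) = 11/10 + 14/5 = 39/10 ≈ 3.9000)
B(34) - 37*x = (2 + 34²) - 37*39/10 = (2 + 1156) - 1443/10 = 1158 - 1443/10 = 10137/10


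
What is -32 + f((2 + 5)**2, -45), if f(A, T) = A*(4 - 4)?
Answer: -32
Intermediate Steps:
f(A, T) = 0 (f(A, T) = A*0 = 0)
-32 + f((2 + 5)**2, -45) = -32 + 0 = -32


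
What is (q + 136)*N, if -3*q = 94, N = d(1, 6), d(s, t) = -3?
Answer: -314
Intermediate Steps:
N = -3
q = -94/3 (q = -⅓*94 = -94/3 ≈ -31.333)
(q + 136)*N = (-94/3 + 136)*(-3) = (314/3)*(-3) = -314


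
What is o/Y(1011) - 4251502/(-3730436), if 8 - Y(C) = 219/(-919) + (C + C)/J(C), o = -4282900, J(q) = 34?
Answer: 62403347905816251/746462108818 ≈ 83599.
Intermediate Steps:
Y(C) = 7571/919 - C/17 (Y(C) = 8 - (219/(-919) + (C + C)/34) = 8 - (219*(-1/919) + (2*C)*(1/34)) = 8 - (-219/919 + C/17) = 8 + (219/919 - C/17) = 7571/919 - C/17)
o/Y(1011) - 4251502/(-3730436) = -4282900/(7571/919 - 1/17*1011) - 4251502/(-3730436) = -4282900/(7571/919 - 1011/17) - 4251502*(-1/3730436) = -4282900/(-800402/15623) + 2125751/1865218 = -4282900*(-15623/800402) + 2125751/1865218 = 33455873350/400201 + 2125751/1865218 = 62403347905816251/746462108818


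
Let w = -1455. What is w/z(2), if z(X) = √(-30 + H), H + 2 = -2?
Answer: 1455*I*√34/34 ≈ 249.53*I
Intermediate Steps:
H = -4 (H = -2 - 2 = -4)
z(X) = I*√34 (z(X) = √(-30 - 4) = √(-34) = I*√34)
w/z(2) = -1455*(-I*√34/34) = -(-1455)*I*√34/34 = 1455*I*√34/34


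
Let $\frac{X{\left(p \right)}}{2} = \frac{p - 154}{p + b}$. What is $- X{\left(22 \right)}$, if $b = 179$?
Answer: $\frac{88}{67} \approx 1.3134$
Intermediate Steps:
$X{\left(p \right)} = \frac{2 \left(-154 + p\right)}{179 + p}$ ($X{\left(p \right)} = 2 \frac{p - 154}{p + 179} = 2 \frac{-154 + p}{179 + p} = \frac{2 \left(-154 + p\right)}{179 + p}$)
$- X{\left(22 \right)} = - \frac{2 \left(-154 + 22\right)}{179 + 22} = - \frac{2 \left(-132\right)}{201} = \left(-1\right) \left(- \frac{88}{67}\right) = \frac{88}{67}$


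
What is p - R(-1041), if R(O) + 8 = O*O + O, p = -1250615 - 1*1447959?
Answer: -3781206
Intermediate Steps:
p = -2698574 (p = -1250615 - 1447959 = -2698574)
R(O) = -8 + O + O² (R(O) = -8 + (O*O + O) = -8 + (O² + O) = -8 + (O + O²) = -8 + O + O²)
p - R(-1041) = -2698574 - (-8 - 1041 + (-1041)²) = -2698574 - (-8 - 1041 + 1083681) = -2698574 - 1*1082632 = -2698574 - 1082632 = -3781206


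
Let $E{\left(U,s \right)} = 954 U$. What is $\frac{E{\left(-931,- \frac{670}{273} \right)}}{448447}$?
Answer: $- \frac{888174}{448447} \approx -1.9806$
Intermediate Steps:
$\frac{E{\left(-931,- \frac{670}{273} \right)}}{448447} = \frac{954 \left(-931\right)}{448447} = \left(-888174\right) \frac{1}{448447} = - \frac{888174}{448447}$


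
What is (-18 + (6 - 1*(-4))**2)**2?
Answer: 6724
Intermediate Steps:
(-18 + (6 - 1*(-4))**2)**2 = (-18 + (6 + 4)**2)**2 = (-18 + 10**2)**2 = (-18 + 100)**2 = 82**2 = 6724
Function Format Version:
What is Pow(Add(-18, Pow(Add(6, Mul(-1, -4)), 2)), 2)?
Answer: 6724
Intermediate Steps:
Pow(Add(-18, Pow(Add(6, Mul(-1, -4)), 2)), 2) = Pow(Add(-18, Pow(Add(6, 4), 2)), 2) = Pow(Add(-18, Pow(10, 2)), 2) = Pow(Add(-18, 100), 2) = Pow(82, 2) = 6724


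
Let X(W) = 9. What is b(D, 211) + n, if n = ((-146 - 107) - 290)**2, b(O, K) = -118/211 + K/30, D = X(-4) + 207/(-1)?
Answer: 1866435151/6330 ≈ 2.9486e+5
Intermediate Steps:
D = -198 (D = 9 + 207/(-1) = 9 + 207*(-1) = 9 - 207 = -198)
b(O, K) = -118/211 + K/30 (b(O, K) = -118*1/211 + K*(1/30) = -118/211 + K/30)
n = 294849 (n = (-253 - 290)**2 = (-543)**2 = 294849)
b(D, 211) + n = (-118/211 + (1/30)*211) + 294849 = (-118/211 + 211/30) + 294849 = 40981/6330 + 294849 = 1866435151/6330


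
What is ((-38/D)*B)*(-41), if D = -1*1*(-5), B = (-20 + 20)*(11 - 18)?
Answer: 0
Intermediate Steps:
B = 0 (B = 0*(-7) = 0)
D = 5 (D = -1*(-5) = 5)
((-38/D)*B)*(-41) = (-38/5*0)*(-41) = (-38*1/5*0)*(-41) = -38/5*0*(-41) = 0*(-41) = 0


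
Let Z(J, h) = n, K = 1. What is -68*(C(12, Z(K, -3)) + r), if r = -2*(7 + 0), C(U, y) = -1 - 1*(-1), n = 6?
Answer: 952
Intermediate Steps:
Z(J, h) = 6
C(U, y) = 0 (C(U, y) = -1 + 1 = 0)
r = -14 (r = -2*7 = -14)
-68*(C(12, Z(K, -3)) + r) = -68*(0 - 14) = -68*(-14) = 952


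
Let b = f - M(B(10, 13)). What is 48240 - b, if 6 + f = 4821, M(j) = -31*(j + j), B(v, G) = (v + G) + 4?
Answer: 41751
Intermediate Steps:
B(v, G) = 4 + G + v (B(v, G) = (G + v) + 4 = 4 + G + v)
M(j) = -62*j
f = 4815 (f = -6 + 4821 = 4815)
b = 6489 (b = 4815 - (-62)*(4 + 13 + 10) = 4815 - (-62)*27 = 4815 - 1*(-1674) = 4815 + 1674 = 6489)
48240 - b = 48240 - 1*6489 = 48240 - 6489 = 41751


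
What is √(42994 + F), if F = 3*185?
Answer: √43549 ≈ 208.68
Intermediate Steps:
F = 555
√(42994 + F) = √(42994 + 555) = √43549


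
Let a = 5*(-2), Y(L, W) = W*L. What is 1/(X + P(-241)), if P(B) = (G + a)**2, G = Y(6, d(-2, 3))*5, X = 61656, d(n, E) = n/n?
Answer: 1/62056 ≈ 1.6114e-5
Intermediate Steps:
d(n, E) = 1
Y(L, W) = L*W
a = -10
G = 30 (G = (6*1)*5 = 6*5 = 30)
P(B) = 400 (P(B) = (30 - 10)**2 = 20**2 = 400)
1/(X + P(-241)) = 1/(61656 + 400) = 1/62056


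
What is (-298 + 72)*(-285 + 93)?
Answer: 43392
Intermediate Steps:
(-298 + 72)*(-285 + 93) = -226*(-192) = 43392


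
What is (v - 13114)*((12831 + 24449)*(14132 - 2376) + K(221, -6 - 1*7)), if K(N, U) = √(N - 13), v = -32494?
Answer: -19988329917440 - 182432*√13 ≈ -1.9988e+13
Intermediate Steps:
K(N, U) = √(-13 + N)
(v - 13114)*((12831 + 24449)*(14132 - 2376) + K(221, -6 - 1*7)) = (-32494 - 13114)*((12831 + 24449)*(14132 - 2376) + √(-13 + 221)) = -45608*(37280*11756 + √208) = -45608*(438263680 + 4*√13) = -19988329917440 - 182432*√13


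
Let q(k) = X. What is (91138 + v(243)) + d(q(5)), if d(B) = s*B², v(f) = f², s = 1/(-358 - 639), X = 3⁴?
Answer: 149729878/997 ≈ 1.5018e+5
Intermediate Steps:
X = 81
s = -1/997 (s = 1/(-997) = -1/997 ≈ -0.0010030)
q(k) = 81
d(B) = -B²/997
(91138 + v(243)) + d(q(5)) = (91138 + 243²) - 1/997*81² = (91138 + 59049) - 1/997*6561 = 150187 - 6561/997 = 149729878/997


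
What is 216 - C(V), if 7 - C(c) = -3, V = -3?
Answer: 206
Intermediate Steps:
C(c) = 10 (C(c) = 7 - 1*(-3) = 7 + 3 = 10)
216 - C(V) = 216 - 1*10 = 216 - 10 = 206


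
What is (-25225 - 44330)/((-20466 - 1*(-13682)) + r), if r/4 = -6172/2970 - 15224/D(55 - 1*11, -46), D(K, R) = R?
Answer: 2375651025/186776152 ≈ 12.719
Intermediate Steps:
r = 44931368/34155 (r = 4*(-6172/2970 - 15224/(-46)) = 4*(-6172*1/2970 - 15224*(-1/46)) = 4*(-3086/1485 + 7612/23) = 4*(11232842/34155) = 44931368/34155 ≈ 1315.5)
(-25225 - 44330)/((-20466 - 1*(-13682)) + r) = (-25225 - 44330)/((-20466 - 1*(-13682)) + 44931368/34155) = -69555/((-20466 + 13682) + 44931368/34155) = -69555/(-6784 + 44931368/34155) = -69555/(-186776152/34155) = -69555*(-34155/186776152) = 2375651025/186776152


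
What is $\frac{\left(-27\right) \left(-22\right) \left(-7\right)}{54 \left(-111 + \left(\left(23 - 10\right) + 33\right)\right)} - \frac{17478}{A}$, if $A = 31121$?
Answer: $\frac{1260247}{2022865} \approx 0.623$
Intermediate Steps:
$\frac{\left(-27\right) \left(-22\right) \left(-7\right)}{54 \left(-111 + \left(\left(23 - 10\right) + 33\right)\right)} - \frac{17478}{A} = \frac{\left(-27\right) \left(-22\right) \left(-7\right)}{54 \left(-111 + \left(\left(23 - 10\right) + 33\right)\right)} - \frac{17478}{31121} = \frac{594 \left(-7\right)}{54 \left(-111 + \left(13 + 33\right)\right)} - \frac{17478}{31121} = - \frac{4158}{54 \left(-111 + 46\right)} - \frac{17478}{31121} = - \frac{4158}{54 \left(-65\right)} - \frac{17478}{31121} = - \frac{4158}{-3510} - \frac{17478}{31121} = \left(-4158\right) \left(- \frac{1}{3510}\right) - \frac{17478}{31121} = \frac{77}{65} - \frac{17478}{31121} = \frac{1260247}{2022865}$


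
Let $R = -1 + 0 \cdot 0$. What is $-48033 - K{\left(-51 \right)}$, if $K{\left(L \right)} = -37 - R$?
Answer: $-47997$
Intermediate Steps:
$R = -1$ ($R = -1 + 0 = -1$)
$K{\left(L \right)} = -36$ ($K{\left(L \right)} = -37 - -1 = -37 + 1 = -36$)
$-48033 - K{\left(-51 \right)} = -48033 - -36 = -48033 + 36 = -47997$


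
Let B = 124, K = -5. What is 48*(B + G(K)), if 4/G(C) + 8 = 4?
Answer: 5904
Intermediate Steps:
G(C) = -1 (G(C) = 4/(-8 + 4) = 4/(-4) = 4*(-¼) = -1)
48*(B + G(K)) = 48*(124 - 1) = 48*123 = 5904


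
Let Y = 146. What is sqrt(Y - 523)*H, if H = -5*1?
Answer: -5*I*sqrt(377) ≈ -97.082*I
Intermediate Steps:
H = -5
sqrt(Y - 523)*H = sqrt(146 - 523)*(-5) = sqrt(-377)*(-5) = (I*sqrt(377))*(-5) = -5*I*sqrt(377)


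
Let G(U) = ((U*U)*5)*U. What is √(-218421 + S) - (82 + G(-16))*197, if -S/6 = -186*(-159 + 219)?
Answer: 4018406 + 3*I*√16829 ≈ 4.0184e+6 + 389.18*I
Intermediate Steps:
S = 66960 (S = -(-1116)*(-159 + 219) = -(-1116)*60 = -6*(-11160) = 66960)
G(U) = 5*U³ (G(U) = (U²*5)*U = (5*U²)*U = 5*U³)
√(-218421 + S) - (82 + G(-16))*197 = √(-218421 + 66960) - (82 + 5*(-16)³)*197 = √(-151461) - (82 + 5*(-4096))*197 = 3*I*√16829 - (82 - 20480)*197 = 3*I*√16829 - (-20398)*197 = 3*I*√16829 - 1*(-4018406) = 3*I*√16829 + 4018406 = 4018406 + 3*I*√16829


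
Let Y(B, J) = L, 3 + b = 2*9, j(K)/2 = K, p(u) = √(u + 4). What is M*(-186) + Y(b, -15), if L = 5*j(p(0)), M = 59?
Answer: -10954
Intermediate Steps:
p(u) = √(4 + u)
j(K) = 2*K
b = 15 (b = -3 + 2*9 = -3 + 18 = 15)
L = 20 (L = 5*(2*√(4 + 0)) = 5*(2*√4) = 5*(2*2) = 5*4 = 20)
Y(B, J) = 20
M*(-186) + Y(b, -15) = 59*(-186) + 20 = -10974 + 20 = -10954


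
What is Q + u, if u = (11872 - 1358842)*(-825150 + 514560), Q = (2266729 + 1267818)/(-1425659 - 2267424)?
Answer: 1545021261119586353/3693083 ≈ 4.1836e+11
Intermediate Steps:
Q = -3534547/3693083 (Q = 3534547/(-3693083) = 3534547*(-1/3693083) = -3534547/3693083 ≈ -0.95707)
u = 418355412300 (u = -1346970*(-310590) = 418355412300)
Q + u = -3534547/3693083 + 418355412300 = 1545021261119586353/3693083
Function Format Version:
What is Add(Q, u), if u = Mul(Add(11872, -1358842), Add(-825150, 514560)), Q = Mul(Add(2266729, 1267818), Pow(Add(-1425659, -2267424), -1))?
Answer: Rational(1545021261119586353, 3693083) ≈ 4.1836e+11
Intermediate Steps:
Q = Rational(-3534547, 3693083) (Q = Mul(3534547, Pow(-3693083, -1)) = Mul(3534547, Rational(-1, 3693083)) = Rational(-3534547, 3693083) ≈ -0.95707)
u = 418355412300 (u = Mul(-1346970, -310590) = 418355412300)
Add(Q, u) = Add(Rational(-3534547, 3693083), 418355412300) = Rational(1545021261119586353, 3693083)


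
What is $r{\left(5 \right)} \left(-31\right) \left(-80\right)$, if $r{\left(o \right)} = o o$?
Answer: $62000$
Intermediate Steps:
$r{\left(o \right)} = o^{2}$
$r{\left(5 \right)} \left(-31\right) \left(-80\right) = 5^{2} \left(-31\right) \left(-80\right) = 25 \left(-31\right) \left(-80\right) = \left(-775\right) \left(-80\right) = 62000$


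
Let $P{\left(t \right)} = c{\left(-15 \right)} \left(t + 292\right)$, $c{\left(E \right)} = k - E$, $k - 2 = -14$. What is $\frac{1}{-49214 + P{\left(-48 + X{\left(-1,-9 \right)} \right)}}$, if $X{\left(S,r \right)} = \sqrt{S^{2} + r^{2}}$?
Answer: $- \frac{24241}{1175251793} - \frac{3 \sqrt{82}}{2350503586} \approx -2.0638 \cdot 10^{-5}$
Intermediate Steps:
$k = -12$ ($k = 2 - 14 = -12$)
$c{\left(E \right)} = -12 - E$
$P{\left(t \right)} = 876 + 3 t$ ($P{\left(t \right)} = \left(-12 - -15\right) \left(t + 292\right) = \left(-12 + 15\right) \left(292 + t\right) = 3 \left(292 + t\right) = 876 + 3 t$)
$\frac{1}{-49214 + P{\left(-48 + X{\left(-1,-9 \right)} \right)}} = \frac{1}{-49214 + \left(876 + 3 \left(-48 + \sqrt{\left(-1\right)^{2} + \left(-9\right)^{2}}\right)\right)} = \frac{1}{-49214 + \left(876 + 3 \left(-48 + \sqrt{1 + 81}\right)\right)} = \frac{1}{-49214 + \left(876 + 3 \left(-48 + \sqrt{82}\right)\right)} = \frac{1}{-49214 + \left(876 - \left(144 - 3 \sqrt{82}\right)\right)} = \frac{1}{-49214 + \left(732 + 3 \sqrt{82}\right)} = \frac{1}{-48482 + 3 \sqrt{82}}$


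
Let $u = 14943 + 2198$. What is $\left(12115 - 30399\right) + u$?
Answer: $-1143$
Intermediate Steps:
$u = 17141$
$\left(12115 - 30399\right) + u = \left(12115 - 30399\right) + 17141 = -18284 + 17141 = -1143$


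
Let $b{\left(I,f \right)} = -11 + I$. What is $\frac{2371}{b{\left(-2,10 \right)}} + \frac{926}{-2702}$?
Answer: $- \frac{3209240}{17563} \approx -182.73$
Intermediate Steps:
$\frac{2371}{b{\left(-2,10 \right)}} + \frac{926}{-2702} = \frac{2371}{-11 - 2} + \frac{926}{-2702} = \frac{2371}{-13} + 926 \left(- \frac{1}{2702}\right) = 2371 \left(- \frac{1}{13}\right) - \frac{463}{1351} = - \frac{2371}{13} - \frac{463}{1351} = - \frac{3209240}{17563}$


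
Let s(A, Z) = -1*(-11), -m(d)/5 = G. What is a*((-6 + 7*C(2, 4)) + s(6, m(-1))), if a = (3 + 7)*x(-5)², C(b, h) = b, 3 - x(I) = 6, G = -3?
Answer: 1710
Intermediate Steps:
m(d) = 15 (m(d) = -5*(-3) = 15)
s(A, Z) = 11
x(I) = -3 (x(I) = 3 - 1*6 = 3 - 6 = -3)
a = 90 (a = (3 + 7)*(-3)² = 10*9 = 90)
a*((-6 + 7*C(2, 4)) + s(6, m(-1))) = 90*((-6 + 7*2) + 11) = 90*((-6 + 14) + 11) = 90*(8 + 11) = 90*19 = 1710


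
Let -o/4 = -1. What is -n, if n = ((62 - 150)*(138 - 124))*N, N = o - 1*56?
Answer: -64064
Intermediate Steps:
o = 4 (o = -4*(-1) = 4)
N = -52 (N = 4 - 1*56 = 4 - 56 = -52)
n = 64064 (n = ((62 - 150)*(138 - 124))*(-52) = -88*14*(-52) = -1232*(-52) = 64064)
-n = -1*64064 = -64064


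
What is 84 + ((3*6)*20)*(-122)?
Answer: -43836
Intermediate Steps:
84 + ((3*6)*20)*(-122) = 84 + (18*20)*(-122) = 84 + 360*(-122) = 84 - 43920 = -43836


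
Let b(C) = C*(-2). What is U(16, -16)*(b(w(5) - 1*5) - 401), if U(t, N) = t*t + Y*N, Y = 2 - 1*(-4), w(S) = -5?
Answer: -60960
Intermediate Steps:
b(C) = -2*C
Y = 6 (Y = 2 + 4 = 6)
U(t, N) = t**2 + 6*N (U(t, N) = t*t + 6*N = t**2 + 6*N)
U(16, -16)*(b(w(5) - 1*5) - 401) = (16**2 + 6*(-16))*(-2*(-5 - 1*5) - 401) = (256 - 96)*(-2*(-5 - 5) - 401) = 160*(-2*(-10) - 401) = 160*(20 - 401) = 160*(-381) = -60960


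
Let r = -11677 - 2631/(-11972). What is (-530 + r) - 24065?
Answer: -434245753/11972 ≈ -36272.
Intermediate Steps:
r = -139794413/11972 (r = -11677 - 2631*(-1)/11972 = -11677 - 1*(-2631/11972) = -11677 + 2631/11972 = -139794413/11972 ≈ -11677.)
(-530 + r) - 24065 = (-530 - 139794413/11972) - 24065 = -146139573/11972 - 24065 = -434245753/11972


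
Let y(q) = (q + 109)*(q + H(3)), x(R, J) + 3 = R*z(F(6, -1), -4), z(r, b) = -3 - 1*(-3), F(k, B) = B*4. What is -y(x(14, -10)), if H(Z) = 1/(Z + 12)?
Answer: 4664/15 ≈ 310.93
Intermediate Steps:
H(Z) = 1/(12 + Z)
F(k, B) = 4*B
z(r, b) = 0 (z(r, b) = -3 + 3 = 0)
x(R, J) = -3 (x(R, J) = -3 + R*0 = -3 + 0 = -3)
y(q) = (109 + q)*(1/15 + q) (y(q) = (q + 109)*(q + 1/(12 + 3)) = (109 + q)*(q + 1/15) = (109 + q)*(1/15 + q))
-y(x(14, -10)) = -(109/15 + (-3)² + (1636/15)*(-3)) = -(109/15 + 9 - 1636/5) = -1*(-4664/15) = 4664/15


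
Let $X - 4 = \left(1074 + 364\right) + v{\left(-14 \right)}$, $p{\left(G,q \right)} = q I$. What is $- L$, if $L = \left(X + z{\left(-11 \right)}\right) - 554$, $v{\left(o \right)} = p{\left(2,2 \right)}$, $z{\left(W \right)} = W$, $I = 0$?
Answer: $-877$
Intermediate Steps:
$p{\left(G,q \right)} = 0$ ($p{\left(G,q \right)} = q 0 = 0$)
$v{\left(o \right)} = 0$
$X = 1442$ ($X = 4 + \left(\left(1074 + 364\right) + 0\right) = 4 + \left(1438 + 0\right) = 4 + 1438 = 1442$)
$L = 877$ ($L = \left(1442 - 11\right) - 554 = 1431 - 554 = 877$)
$- L = \left(-1\right) 877 = -877$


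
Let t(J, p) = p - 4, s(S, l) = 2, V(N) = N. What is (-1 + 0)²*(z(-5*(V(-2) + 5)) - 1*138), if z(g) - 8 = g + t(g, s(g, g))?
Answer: -147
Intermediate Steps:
t(J, p) = -4 + p
z(g) = 6 + g (z(g) = 8 + (g + (-4 + 2)) = 8 + (g - 2) = 8 + (-2 + g) = 6 + g)
(-1 + 0)²*(z(-5*(V(-2) + 5)) - 1*138) = (-1 + 0)²*((6 - 5*(-2 + 5)) - 1*138) = (-1)²*((6 - 5*3) - 138) = 1*((6 - 15) - 138) = 1*(-9 - 138) = 1*(-147) = -147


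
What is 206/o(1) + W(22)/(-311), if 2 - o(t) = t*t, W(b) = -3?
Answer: 64069/311 ≈ 206.01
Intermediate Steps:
o(t) = 2 - t² (o(t) = 2 - t*t = 2 - t²)
206/o(1) + W(22)/(-311) = 206/(2 - 1*1²) - 3/(-311) = 206/(2 - 1*1) - 3*(-1/311) = 206/(2 - 1) + 3/311 = 206/1 + 3/311 = 206*1 + 3/311 = 206 + 3/311 = 64069/311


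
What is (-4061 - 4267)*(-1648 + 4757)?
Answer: -25891752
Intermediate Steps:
(-4061 - 4267)*(-1648 + 4757) = -8328*3109 = -25891752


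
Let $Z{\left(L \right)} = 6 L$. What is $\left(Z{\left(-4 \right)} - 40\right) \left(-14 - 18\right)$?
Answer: $2048$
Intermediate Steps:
$\left(Z{\left(-4 \right)} - 40\right) \left(-14 - 18\right) = \left(6 \left(-4\right) - 40\right) \left(-14 - 18\right) = \left(-24 - 40\right) \left(-32\right) = \left(-64\right) \left(-32\right) = 2048$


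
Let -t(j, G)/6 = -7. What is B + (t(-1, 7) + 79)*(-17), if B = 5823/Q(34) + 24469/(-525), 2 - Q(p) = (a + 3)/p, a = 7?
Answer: 19942849/15225 ≈ 1309.9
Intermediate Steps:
t(j, G) = 42 (t(j, G) = -6*(-7) = 42)
Q(p) = 2 - 10/p (Q(p) = 2 - (7 + 3)/p = 2 - 10/p)
B = 51260674/15225 (B = 5823/(2 - 10/34) + 24469/(-525) = 5823/(2 - 10*1/34) + 24469*(-1/525) = 5823/(2 - 5/17) - 24469/525 = 5823/(29/17) - 24469/525 = 5823*(17/29) - 24469/525 = 98991/29 - 24469/525 = 51260674/15225 ≈ 3366.9)
B + (t(-1, 7) + 79)*(-17) = 51260674/15225 + (42 + 79)*(-17) = 51260674/15225 + 121*(-17) = 51260674/15225 - 2057 = 19942849/15225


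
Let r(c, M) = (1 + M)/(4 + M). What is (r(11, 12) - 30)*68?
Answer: -7939/4 ≈ -1984.8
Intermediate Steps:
r(c, M) = (1 + M)/(4 + M)
(r(11, 12) - 30)*68 = ((1 + 12)/(4 + 12) - 30)*68 = (13/16 - 30)*68 = -467/16*68 = -7939/4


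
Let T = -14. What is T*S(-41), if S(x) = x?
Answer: 574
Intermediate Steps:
T*S(-41) = -14*(-41) = 574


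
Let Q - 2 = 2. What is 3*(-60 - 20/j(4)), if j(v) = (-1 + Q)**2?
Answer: -560/3 ≈ -186.67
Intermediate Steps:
Q = 4 (Q = 2 + 2 = 4)
j(v) = 9 (j(v) = (-1 + 4)**2 = 3**2 = 9)
3*(-60 - 20/j(4)) = 3*(-60 - 20/9) = 3*(-560/9) = -560/3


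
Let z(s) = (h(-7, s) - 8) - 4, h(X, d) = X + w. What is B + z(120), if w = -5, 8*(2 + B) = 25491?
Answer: 25283/8 ≈ 3160.4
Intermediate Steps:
B = 25475/8 (B = -2 + (1/8)*25491 = -2 + 25491/8 = 25475/8 ≈ 3184.4)
h(X, d) = -5 + X (h(X, d) = X - 5 = -5 + X)
z(s) = -24 (z(s) = ((-5 - 7) - 8) - 4 = (-12 - 8) - 4 = -20 - 4 = -24)
B + z(120) = 25475/8 - 24 = 25283/8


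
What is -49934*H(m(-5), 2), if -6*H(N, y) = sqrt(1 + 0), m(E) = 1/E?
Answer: 24967/3 ≈ 8322.3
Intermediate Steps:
H(N, y) = -1/6 (H(N, y) = -sqrt(1 + 0)/6 = -sqrt(1)/6 = -1/6*1 = -1/6)
-49934*H(m(-5), 2) = -49934*(-1/6) = 24967/3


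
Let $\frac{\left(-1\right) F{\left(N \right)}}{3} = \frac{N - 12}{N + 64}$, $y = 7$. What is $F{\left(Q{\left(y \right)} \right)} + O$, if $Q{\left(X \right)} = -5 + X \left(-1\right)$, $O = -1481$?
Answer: $- \frac{19235}{13} \approx -1479.6$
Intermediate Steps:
$Q{\left(X \right)} = -5 - X$
$F{\left(N \right)} = - \frac{3 \left(-12 + N\right)}{64 + N}$ ($F{\left(N \right)} = - 3 \frac{N - 12}{N + 64} = - 3 \frac{-12 + N}{64 + N} = - \frac{3 \left(-12 + N\right)}{64 + N}$)
$F{\left(Q{\left(y \right)} \right)} + O = \frac{3 \left(12 - \left(-5 - 7\right)\right)}{64 - 12} - 1481 = \frac{3 \left(12 - -12\right)}{64 - 12} - 1481 = \frac{3 \left(12 + 12\right)}{52} - 1481 = 3 \cdot \frac{1}{52} \cdot 24 - 1481 = \frac{18}{13} - 1481 = - \frac{19235}{13}$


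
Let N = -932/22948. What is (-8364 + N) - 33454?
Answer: -239910099/5737 ≈ -41818.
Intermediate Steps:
N = -233/5737 (N = -932*1/22948 = -233/5737 ≈ -0.040614)
(-8364 + N) - 33454 = (-8364 - 233/5737) - 33454 = -47984501/5737 - 33454 = -239910099/5737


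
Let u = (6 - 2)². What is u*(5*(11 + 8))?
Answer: 1520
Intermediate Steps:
u = 16 (u = 4² = 16)
u*(5*(11 + 8)) = 16*(5*(11 + 8)) = 16*(5*19) = 16*95 = 1520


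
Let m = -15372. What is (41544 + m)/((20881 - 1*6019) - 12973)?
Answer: 26172/1889 ≈ 13.855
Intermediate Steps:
(41544 + m)/((20881 - 1*6019) - 12973) = (41544 - 15372)/((20881 - 1*6019) - 12973) = 26172/((20881 - 6019) - 12973) = 26172/(14862 - 12973) = 26172/1889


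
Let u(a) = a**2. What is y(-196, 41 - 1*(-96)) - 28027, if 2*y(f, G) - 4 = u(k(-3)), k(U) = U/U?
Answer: -56049/2 ≈ -28025.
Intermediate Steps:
k(U) = 1
y(f, G) = 5/2 (y(f, G) = 2 + (1/2)*1**2 = 2 + (1/2)*1 = 2 + 1/2 = 5/2)
y(-196, 41 - 1*(-96)) - 28027 = 5/2 - 28027 = -56049/2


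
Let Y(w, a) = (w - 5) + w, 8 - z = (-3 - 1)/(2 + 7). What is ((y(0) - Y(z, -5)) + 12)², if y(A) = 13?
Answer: 13924/81 ≈ 171.90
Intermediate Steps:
z = 76/9 (z = 8 - (-3 - 1)/(2 + 7) = 8 - (-4)/9 = 8 - 1*(-4/9) = 8 + 4/9 = 76/9 ≈ 8.4444)
Y(w, a) = -5 + 2*w (Y(w, a) = (-5 + w) + w = -5 + 2*w)
((y(0) - Y(z, -5)) + 12)² = ((13 - (-5 + 2*(76/9))) + 12)² = ((13 - (-5 + 152/9)) + 12)² = ((13 - 1*107/9) + 12)² = ((13 - 107/9) + 12)² = (10/9 + 12)² = (118/9)² = 13924/81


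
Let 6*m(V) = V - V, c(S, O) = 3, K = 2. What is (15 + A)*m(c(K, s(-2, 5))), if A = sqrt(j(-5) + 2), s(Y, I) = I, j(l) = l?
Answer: 0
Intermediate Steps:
m(V) = 0 (m(V) = (V - V)/6 = (1/6)*0 = 0)
A = I*sqrt(3) (A = sqrt(-5 + 2) = sqrt(-3) = I*sqrt(3) ≈ 1.732*I)
(15 + A)*m(c(K, s(-2, 5))) = (15 + I*sqrt(3))*0 = 0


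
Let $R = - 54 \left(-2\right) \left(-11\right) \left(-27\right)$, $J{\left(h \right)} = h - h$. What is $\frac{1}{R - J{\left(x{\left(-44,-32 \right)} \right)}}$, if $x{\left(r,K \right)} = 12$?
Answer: $\frac{1}{32076} \approx 3.1176 \cdot 10^{-5}$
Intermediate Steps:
$J{\left(h \right)} = 0$
$R = 32076$ ($R = - 54 \cdot 22 \left(-27\right) = \left(-54\right) \left(-594\right) = 32076$)
$\frac{1}{R - J{\left(x{\left(-44,-32 \right)} \right)}} = \frac{1}{32076 - 0} = \frac{1}{32076 + 0} = \frac{1}{32076}$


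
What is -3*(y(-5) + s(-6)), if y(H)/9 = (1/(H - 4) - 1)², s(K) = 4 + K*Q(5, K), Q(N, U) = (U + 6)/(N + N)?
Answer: -136/3 ≈ -45.333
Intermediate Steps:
Q(N, U) = (6 + U)/(2*N) (Q(N, U) = (6 + U)/((2*N)) = (6 + U)*(1/(2*N)) = (6 + U)/(2*N))
s(K) = 4 + K*(⅗ + K/10) (s(K) = 4 + K*((½)*(6 + K)/5) = 4 + K*((½)*(⅕)*(6 + K)) = 4 + K*(⅗ + K/10))
y(H) = 9*(-1 + 1/(-4 + H))² (y(H) = 9*(1/(H - 4) - 1)² = 9*(1/(-4 + H) - 1)² = 9*(-1 + 1/(-4 + H))²)
-3*(y(-5) + s(-6)) = -3*(9*(-5 - 5)²/(-4 - 5)² + (4 + (⅒)*(-6)*(6 - 6))) = -3*(9*(-10)²/(-9)² + (4 + (⅒)*(-6)*0)) = -3*(9*100*(1/81) + (4 + 0)) = -3*(100/9 + 4) = -3*136/9 = -136/3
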